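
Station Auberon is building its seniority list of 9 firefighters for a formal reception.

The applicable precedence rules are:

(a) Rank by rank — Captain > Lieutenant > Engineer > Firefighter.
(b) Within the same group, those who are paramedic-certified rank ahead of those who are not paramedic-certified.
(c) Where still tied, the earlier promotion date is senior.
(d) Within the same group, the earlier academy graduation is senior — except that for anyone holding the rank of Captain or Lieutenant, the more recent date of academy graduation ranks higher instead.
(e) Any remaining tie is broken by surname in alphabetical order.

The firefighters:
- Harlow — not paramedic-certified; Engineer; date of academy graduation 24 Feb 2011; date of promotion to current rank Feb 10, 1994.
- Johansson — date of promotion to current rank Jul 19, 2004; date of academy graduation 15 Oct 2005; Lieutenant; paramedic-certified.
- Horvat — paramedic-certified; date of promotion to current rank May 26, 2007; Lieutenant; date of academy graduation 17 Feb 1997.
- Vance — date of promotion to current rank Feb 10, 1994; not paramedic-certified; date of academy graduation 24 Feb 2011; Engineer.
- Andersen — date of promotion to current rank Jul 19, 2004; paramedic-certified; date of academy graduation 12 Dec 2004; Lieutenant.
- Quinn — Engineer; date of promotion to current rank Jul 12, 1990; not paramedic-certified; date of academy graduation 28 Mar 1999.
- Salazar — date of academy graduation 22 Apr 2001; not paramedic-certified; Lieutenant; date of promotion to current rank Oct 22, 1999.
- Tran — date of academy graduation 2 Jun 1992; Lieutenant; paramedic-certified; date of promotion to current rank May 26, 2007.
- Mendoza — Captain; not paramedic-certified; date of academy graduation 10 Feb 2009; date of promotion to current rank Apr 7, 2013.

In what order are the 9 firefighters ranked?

Mendoza, Johansson, Andersen, Horvat, Tran, Salazar, Quinn, Harlow, Vance

By rank: Mendoza (Captain); then Johansson, Andersen, Horvat, Tran and Salazar (Lieutenant); then Quinn, Harlow and Vance (Engineer).
Among Johansson, Andersen, Horvat, Tran and Salazar, paramedic-certified before not paramedic-certified: Johansson, Andersen, Horvat and Tran (paramedic-certified) before Salazar (not paramedic-certified).
Among Johansson, Andersen, Horvat and Tran, by date of promotion to current rank (earlier first): Johansson and Andersen (Jul 19, 2004) before Horvat and Tran (May 26, 2007).
Among Johansson and Andersen, by date of academy graduation (later first) (reversed rule for this group): Johansson (15 Oct 2005) before Andersen (12 Dec 2004).
Among Horvat and Tran, by date of academy graduation (later first) (reversed rule for this group): Horvat (17 Feb 1997) before Tran (2 Jun 1992).
Quinn, Harlow and Vance are each not paramedic-certified, so the next rule applies.
Among Quinn, Harlow and Vance, by date of promotion to current rank (earlier first): Quinn (Jul 12, 1990) before Harlow and Vance (Feb 10, 1994).
Harlow and Vance both have date of academy graduation 24 Feb 2011, so the next rule applies.
Among Harlow and Vance, alphabetically by surname: Harlow before Vance.
Full order: Mendoza, Johansson, Andersen, Horvat, Tran, Salazar, Quinn, Harlow, Vance.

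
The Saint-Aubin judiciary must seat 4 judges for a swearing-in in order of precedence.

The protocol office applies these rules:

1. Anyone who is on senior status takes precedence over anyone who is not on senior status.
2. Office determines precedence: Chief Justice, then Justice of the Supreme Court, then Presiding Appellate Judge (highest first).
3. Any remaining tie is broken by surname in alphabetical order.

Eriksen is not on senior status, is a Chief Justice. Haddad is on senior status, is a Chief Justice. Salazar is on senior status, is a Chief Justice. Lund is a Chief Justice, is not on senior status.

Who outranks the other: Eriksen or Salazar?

Salazar

By the first rule: Haddad and Salazar (both on senior status); then Eriksen and Lund (both not on senior status).
Haddad and Salazar are each Chief Justice, so the next rule applies.
Among Haddad and Salazar, alphabetically by surname: Haddad before Salazar.
Eriksen and Lund are each Chief Justice, so the next rule applies.
Among Eriksen and Lund, alphabetically by surname: Eriksen before Lund.
So Salazar takes precedence.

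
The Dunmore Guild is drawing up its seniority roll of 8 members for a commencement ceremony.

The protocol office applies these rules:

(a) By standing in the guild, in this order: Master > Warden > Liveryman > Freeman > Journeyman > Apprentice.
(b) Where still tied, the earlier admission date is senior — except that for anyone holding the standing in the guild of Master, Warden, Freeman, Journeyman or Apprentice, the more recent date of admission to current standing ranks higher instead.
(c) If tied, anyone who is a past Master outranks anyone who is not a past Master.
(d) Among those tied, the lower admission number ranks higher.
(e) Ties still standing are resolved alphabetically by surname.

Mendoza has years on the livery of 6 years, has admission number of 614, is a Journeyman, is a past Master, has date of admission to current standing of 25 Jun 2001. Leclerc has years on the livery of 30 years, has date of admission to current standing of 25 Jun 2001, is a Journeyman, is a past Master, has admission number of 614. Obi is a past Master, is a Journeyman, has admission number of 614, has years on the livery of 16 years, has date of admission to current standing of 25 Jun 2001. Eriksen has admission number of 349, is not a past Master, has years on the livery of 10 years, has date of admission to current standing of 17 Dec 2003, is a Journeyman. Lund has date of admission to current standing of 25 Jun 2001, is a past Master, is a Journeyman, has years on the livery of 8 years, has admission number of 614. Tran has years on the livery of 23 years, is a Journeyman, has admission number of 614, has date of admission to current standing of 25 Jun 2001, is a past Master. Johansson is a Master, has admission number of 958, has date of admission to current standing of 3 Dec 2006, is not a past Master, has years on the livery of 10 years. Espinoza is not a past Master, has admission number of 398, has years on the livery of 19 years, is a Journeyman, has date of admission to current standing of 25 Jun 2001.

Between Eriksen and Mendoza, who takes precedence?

By standing in the guild: Johansson (Master); then Eriksen, Leclerc, Lund, Mendoza, Obi, Tran and Espinoza (Journeyman).
Among Eriksen, Leclerc, Lund, Mendoza, Obi, Tran and Espinoza, by date of admission to current standing (later first) (reversed rule for this group): Eriksen (17 Dec 2003) before Leclerc, Lund, Mendoza, Obi, Tran and Espinoza (25 Jun 2001).
Among Leclerc, Lund, Mendoza, Obi, Tran and Espinoza, a past Master before not a past Master: Leclerc, Lund, Mendoza, Obi and Tran (a past Master) before Espinoza (not a past Master).
Leclerc, Lund, Mendoza, Obi and Tran all have admission number 614, so the next rule applies.
Among Leclerc, Lund, Mendoza, Obi and Tran, alphabetically by surname: Leclerc before Lund before Mendoza before Obi before Tran.
So Eriksen takes precedence.

Eriksen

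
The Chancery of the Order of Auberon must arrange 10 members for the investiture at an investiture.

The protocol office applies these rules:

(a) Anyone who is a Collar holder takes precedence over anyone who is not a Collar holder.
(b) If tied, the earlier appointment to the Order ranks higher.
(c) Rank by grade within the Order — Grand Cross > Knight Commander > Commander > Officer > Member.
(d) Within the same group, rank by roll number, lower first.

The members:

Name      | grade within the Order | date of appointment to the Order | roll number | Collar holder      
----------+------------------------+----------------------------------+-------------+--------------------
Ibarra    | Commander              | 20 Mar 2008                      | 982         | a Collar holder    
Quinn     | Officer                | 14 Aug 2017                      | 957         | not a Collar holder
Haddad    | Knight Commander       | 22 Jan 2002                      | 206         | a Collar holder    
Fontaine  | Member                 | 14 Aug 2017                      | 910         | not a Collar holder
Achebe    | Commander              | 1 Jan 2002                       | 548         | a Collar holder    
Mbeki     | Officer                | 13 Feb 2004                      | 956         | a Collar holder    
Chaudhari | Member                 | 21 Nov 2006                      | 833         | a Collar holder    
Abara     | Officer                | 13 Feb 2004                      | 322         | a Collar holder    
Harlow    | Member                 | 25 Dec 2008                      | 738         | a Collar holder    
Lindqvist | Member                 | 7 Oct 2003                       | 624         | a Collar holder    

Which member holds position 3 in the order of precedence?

By the first rule: Achebe, Haddad, Lindqvist, Abara, Mbeki, Chaudhari, Ibarra and Harlow (each a Collar holder); then Quinn and Fontaine (both not a Collar holder).
Among Achebe, Haddad, Lindqvist, Abara, Mbeki, Chaudhari, Ibarra and Harlow, by date of appointment to the Order (earlier first): Achebe (1 Jan 2002) before Haddad (22 Jan 2002) before Lindqvist (7 Oct 2003) before Abara and Mbeki (13 Feb 2004) before Chaudhari (21 Nov 2006) before Ibarra (20 Mar 2008) before Harlow (25 Dec 2008).
Abara and Mbeki are each Officer, so the next rule applies.
Among Abara and Mbeki, by roll number (lower first): Abara (322) before Mbeki (956).
Quinn and Fontaine both have date of appointment to the Order 14 Aug 2017, so the next rule applies.
Among Quinn and Fontaine, by grade within the Order: Quinn (Officer) before Fontaine (Member).
Order: Achebe, Haddad, Lindqvist, Abara, Mbeki, Chaudhari, Ibarra, Harlow, Quinn, Fontaine.

Lindqvist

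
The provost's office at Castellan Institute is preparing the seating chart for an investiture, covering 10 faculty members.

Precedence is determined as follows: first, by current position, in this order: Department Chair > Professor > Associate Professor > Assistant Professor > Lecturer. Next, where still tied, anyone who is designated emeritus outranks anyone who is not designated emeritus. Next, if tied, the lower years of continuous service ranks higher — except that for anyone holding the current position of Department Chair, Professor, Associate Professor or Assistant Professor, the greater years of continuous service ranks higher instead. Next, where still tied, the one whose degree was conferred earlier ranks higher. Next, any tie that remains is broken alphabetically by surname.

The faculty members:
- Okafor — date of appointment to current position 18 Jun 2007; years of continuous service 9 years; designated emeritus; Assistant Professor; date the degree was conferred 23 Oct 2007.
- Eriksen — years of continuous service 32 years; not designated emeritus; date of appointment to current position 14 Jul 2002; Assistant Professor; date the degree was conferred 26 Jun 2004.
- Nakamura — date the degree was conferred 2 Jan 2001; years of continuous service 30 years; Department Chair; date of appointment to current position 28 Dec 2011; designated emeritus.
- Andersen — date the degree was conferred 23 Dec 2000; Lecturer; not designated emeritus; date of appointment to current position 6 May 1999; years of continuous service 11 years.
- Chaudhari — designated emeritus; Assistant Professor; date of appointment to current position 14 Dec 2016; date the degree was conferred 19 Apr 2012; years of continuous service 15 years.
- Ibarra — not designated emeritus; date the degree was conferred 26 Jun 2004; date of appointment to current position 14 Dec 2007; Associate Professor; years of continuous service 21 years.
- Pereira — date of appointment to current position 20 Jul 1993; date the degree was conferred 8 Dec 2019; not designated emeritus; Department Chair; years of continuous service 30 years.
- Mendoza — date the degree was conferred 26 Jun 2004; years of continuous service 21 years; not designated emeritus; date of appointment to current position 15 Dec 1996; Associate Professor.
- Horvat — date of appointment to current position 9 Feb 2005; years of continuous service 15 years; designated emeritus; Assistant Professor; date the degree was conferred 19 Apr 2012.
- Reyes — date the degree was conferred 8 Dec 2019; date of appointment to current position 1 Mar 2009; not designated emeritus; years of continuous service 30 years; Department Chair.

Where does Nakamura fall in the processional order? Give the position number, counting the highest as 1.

By current position: Nakamura, Pereira and Reyes (Department Chair); then Ibarra and Mendoza (Associate Professor); then Chaudhari, Horvat, Okafor and Eriksen (Assistant Professor); then Andersen (Lecturer).
Among Nakamura, Pereira and Reyes, designated emeritus before not designated emeritus: Nakamura (designated emeritus) before Pereira and Reyes (not designated emeritus).
Pereira and Reyes both have years of continuous service 30 years, so the next rule applies.
Pereira and Reyes both have date the degree was conferred 8 Dec 2019, so the next rule applies.
Among Pereira and Reyes, alphabetically by surname: Pereira before Reyes.
Ibarra and Mendoza are each not designated emeritus, so the next rule applies.
Ibarra and Mendoza both have years of continuous service 21 years, so the next rule applies.
Ibarra and Mendoza both have date the degree was conferred 26 Jun 2004, so the next rule applies.
Among Ibarra and Mendoza, alphabetically by surname: Ibarra before Mendoza.
Among Chaudhari, Horvat, Okafor and Eriksen, designated emeritus before not designated emeritus: Chaudhari, Horvat and Okafor (designated emeritus) before Eriksen (not designated emeritus).
Among Chaudhari, Horvat and Okafor, by years of continuous service (higher first) (reversed rule for this group): Chaudhari and Horvat (15 years) before Okafor (9 years).
Chaudhari and Horvat both have date the degree was conferred 19 Apr 2012, so the next rule applies.
Among Chaudhari and Horvat, alphabetically by surname: Chaudhari before Horvat.
Order: Nakamura, Pereira, Reyes, Ibarra, Mendoza, Chaudhari, Horvat, Okafor, Eriksen, Andersen. So position 1.

1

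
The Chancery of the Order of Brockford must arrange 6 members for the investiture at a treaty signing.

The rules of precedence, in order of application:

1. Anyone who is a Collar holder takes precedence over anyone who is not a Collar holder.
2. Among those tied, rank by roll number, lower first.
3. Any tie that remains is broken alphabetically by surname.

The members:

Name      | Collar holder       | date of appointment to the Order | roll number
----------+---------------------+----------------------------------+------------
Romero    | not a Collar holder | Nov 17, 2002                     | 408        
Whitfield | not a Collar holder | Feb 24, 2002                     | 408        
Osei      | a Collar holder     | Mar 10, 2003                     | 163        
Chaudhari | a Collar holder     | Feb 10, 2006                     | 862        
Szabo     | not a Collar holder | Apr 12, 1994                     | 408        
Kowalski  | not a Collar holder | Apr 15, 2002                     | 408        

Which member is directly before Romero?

By the first rule: Osei and Chaudhari (both a Collar holder); then Kowalski, Romero, Szabo and Whitfield (each not a Collar holder).
Among Osei and Chaudhari, by roll number (lower first): Osei (163) before Chaudhari (862).
Kowalski, Romero, Szabo and Whitfield all have roll number 408, so the next rule applies.
Among Kowalski, Romero, Szabo and Whitfield, alphabetically by surname: Kowalski before Romero before Szabo before Whitfield.
Order: Osei, Chaudhari, Kowalski, Romero, Szabo, Whitfield.

Kowalski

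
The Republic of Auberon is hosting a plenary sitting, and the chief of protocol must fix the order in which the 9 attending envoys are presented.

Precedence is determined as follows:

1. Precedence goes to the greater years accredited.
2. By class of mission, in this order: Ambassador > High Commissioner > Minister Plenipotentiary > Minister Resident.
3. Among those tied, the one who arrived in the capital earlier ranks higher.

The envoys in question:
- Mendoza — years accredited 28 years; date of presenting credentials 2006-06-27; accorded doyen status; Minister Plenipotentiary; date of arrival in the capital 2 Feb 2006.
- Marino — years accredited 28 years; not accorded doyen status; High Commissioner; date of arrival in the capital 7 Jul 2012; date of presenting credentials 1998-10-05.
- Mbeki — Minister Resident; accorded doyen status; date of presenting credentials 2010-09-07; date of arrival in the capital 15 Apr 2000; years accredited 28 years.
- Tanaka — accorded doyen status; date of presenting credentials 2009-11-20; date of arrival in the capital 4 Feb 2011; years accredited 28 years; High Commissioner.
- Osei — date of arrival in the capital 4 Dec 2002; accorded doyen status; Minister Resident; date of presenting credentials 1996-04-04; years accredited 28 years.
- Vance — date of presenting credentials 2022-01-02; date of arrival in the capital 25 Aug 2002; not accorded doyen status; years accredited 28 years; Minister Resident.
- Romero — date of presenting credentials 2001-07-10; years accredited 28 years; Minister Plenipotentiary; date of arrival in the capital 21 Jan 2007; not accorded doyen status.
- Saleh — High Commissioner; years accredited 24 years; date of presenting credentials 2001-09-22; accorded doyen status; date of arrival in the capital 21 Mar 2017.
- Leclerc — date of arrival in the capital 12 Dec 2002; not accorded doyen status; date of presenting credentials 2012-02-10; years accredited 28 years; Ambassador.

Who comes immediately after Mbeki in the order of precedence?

Vance

By years accredited (higher first): Leclerc, Tanaka, Marino, Mendoza, Romero, Mbeki, Vance and Osei (each 28 years); then Saleh (24 years).
Among Leclerc, Tanaka, Marino, Mendoza, Romero, Mbeki, Vance and Osei, by class of mission: Leclerc (Ambassador) before Tanaka and Marino (High Commissioner) before Mendoza and Romero (Minister Plenipotentiary) before Mbeki, Vance and Osei (Minister Resident).
Among Tanaka and Marino, by date of arrival in the capital (earlier first): Tanaka (4 Feb 2011) before Marino (7 Jul 2012).
Among Mendoza and Romero, by date of arrival in the capital (earlier first): Mendoza (2 Feb 2006) before Romero (21 Jan 2007).
Among Mbeki, Vance and Osei, by date of arrival in the capital (earlier first): Mbeki (15 Apr 2000) before Vance (25 Aug 2002) before Osei (4 Dec 2002).
Order: Leclerc, Tanaka, Marino, Mendoza, Romero, Mbeki, Vance, Osei, Saleh.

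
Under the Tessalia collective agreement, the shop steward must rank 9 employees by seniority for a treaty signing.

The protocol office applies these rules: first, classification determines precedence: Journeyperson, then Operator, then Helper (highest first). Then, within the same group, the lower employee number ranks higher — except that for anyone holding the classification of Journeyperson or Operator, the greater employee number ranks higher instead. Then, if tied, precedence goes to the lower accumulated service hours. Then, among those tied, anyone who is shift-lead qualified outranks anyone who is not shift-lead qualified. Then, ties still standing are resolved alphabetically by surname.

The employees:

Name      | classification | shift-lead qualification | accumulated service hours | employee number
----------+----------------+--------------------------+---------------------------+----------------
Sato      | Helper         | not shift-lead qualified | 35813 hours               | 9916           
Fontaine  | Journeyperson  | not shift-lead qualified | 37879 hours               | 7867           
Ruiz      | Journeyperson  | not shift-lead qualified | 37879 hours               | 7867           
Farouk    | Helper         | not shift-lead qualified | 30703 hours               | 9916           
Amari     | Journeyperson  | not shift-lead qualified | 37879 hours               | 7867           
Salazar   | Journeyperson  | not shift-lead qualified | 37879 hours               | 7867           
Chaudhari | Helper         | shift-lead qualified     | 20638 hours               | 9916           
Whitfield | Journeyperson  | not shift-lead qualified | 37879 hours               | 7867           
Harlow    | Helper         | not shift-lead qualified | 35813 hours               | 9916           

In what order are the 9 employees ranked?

Amari, Fontaine, Ruiz, Salazar, Whitfield, Chaudhari, Farouk, Harlow, Sato

By classification: Amari, Fontaine, Ruiz, Salazar and Whitfield (Journeyperson); then Chaudhari, Farouk, Harlow and Sato (Helper).
Amari, Fontaine, Ruiz, Salazar and Whitfield all have employee number 7867, so the next rule applies.
Amari, Fontaine, Ruiz, Salazar and Whitfield all have accumulated service hours 37879 hours, so the next rule applies.
Amari, Fontaine, Ruiz, Salazar and Whitfield are each not shift-lead qualified, so the next rule applies.
Among Amari, Fontaine, Ruiz, Salazar and Whitfield, alphabetically by surname: Amari before Fontaine before Ruiz before Salazar before Whitfield.
Chaudhari, Farouk, Harlow and Sato all have employee number 9916, so the next rule applies.
Among Chaudhari, Farouk, Harlow and Sato, by accumulated service hours (lower first): Chaudhari (20638 hours) before Farouk (30703 hours) before Harlow and Sato (35813 hours).
Harlow and Sato are each not shift-lead qualified, so the next rule applies.
Among Harlow and Sato, alphabetically by surname: Harlow before Sato.
Full order: Amari, Fontaine, Ruiz, Salazar, Whitfield, Chaudhari, Farouk, Harlow, Sato.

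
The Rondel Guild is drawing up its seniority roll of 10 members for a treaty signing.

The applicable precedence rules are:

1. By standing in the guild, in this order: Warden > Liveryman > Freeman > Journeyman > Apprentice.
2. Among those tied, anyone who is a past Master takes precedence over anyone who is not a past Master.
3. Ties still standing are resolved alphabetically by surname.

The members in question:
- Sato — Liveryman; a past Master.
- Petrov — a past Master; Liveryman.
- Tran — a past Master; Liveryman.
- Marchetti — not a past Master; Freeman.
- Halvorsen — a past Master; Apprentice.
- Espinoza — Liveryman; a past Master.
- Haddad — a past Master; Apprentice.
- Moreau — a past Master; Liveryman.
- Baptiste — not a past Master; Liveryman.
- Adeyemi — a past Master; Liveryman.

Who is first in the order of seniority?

By standing in the guild: Adeyemi, Espinoza, Moreau, Petrov, Sato, Tran and Baptiste (Liveryman); then Marchetti (Freeman); then Haddad and Halvorsen (Apprentice).
Among Adeyemi, Espinoza, Moreau, Petrov, Sato, Tran and Baptiste, a past Master before not a past Master: Adeyemi, Espinoza, Moreau, Petrov, Sato and Tran (a past Master) before Baptiste (not a past Master).
Among Adeyemi, Espinoza, Moreau, Petrov, Sato and Tran, alphabetically by surname: Adeyemi before Espinoza before Moreau before Petrov before Sato before Tran.
Haddad and Halvorsen are each a past Master, so the next rule applies.
Among Haddad and Halvorsen, alphabetically by surname: Haddad before Halvorsen.
Order: Adeyemi, Espinoza, Moreau, Petrov, Sato, Tran, Baptiste, Marchetti, Haddad, Halvorsen.

Adeyemi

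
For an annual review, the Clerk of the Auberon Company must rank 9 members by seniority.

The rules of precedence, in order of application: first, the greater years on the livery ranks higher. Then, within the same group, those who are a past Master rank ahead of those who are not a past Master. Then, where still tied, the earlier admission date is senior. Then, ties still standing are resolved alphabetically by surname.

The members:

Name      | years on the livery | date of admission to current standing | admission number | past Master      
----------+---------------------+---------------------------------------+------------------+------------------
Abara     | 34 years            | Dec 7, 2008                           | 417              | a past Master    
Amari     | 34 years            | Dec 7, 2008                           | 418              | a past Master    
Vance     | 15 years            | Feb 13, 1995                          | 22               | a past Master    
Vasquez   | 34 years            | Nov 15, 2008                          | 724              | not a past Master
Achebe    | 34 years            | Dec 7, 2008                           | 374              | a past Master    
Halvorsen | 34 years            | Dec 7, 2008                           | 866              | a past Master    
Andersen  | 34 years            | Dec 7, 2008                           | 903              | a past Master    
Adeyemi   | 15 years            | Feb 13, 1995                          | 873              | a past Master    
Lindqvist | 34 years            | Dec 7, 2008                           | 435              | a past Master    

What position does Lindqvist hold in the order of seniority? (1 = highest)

By years on the livery (higher first): Abara, Achebe, Amari, Andersen, Halvorsen, Lindqvist and Vasquez (each 34 years); then Adeyemi and Vance (both 15 years).
Among Abara, Achebe, Amari, Andersen, Halvorsen, Lindqvist and Vasquez, a past Master before not a past Master: Abara, Achebe, Amari, Andersen, Halvorsen and Lindqvist (a past Master) before Vasquez (not a past Master).
Abara, Achebe, Amari, Andersen, Halvorsen and Lindqvist all have date of admission to current standing Dec 7, 2008, so the next rule applies.
Among Abara, Achebe, Amari, Andersen, Halvorsen and Lindqvist, alphabetically by surname: Abara before Achebe before Amari before Andersen before Halvorsen before Lindqvist.
Adeyemi and Vance are each a past Master, so the next rule applies.
Adeyemi and Vance both have date of admission to current standing Feb 13, 1995, so the next rule applies.
Among Adeyemi and Vance, alphabetically by surname: Adeyemi before Vance.
Order: Abara, Achebe, Amari, Andersen, Halvorsen, Lindqvist, Vasquez, Adeyemi, Vance. So position 6.

6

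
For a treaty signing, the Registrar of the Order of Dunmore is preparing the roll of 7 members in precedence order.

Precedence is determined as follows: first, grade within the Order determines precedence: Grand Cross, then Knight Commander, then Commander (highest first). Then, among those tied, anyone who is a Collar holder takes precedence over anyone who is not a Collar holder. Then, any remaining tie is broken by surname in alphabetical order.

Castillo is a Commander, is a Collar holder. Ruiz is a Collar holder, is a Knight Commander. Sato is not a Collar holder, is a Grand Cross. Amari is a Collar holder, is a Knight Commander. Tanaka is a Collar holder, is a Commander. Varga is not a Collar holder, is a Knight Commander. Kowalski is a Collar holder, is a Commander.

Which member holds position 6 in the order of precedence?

Kowalski

By grade within the Order: Sato (Grand Cross); then Amari, Ruiz and Varga (Knight Commander); then Castillo, Kowalski and Tanaka (Commander).
Among Amari, Ruiz and Varga, a Collar holder before not a Collar holder: Amari and Ruiz (a Collar holder) before Varga (not a Collar holder).
Among Amari and Ruiz, alphabetically by surname: Amari before Ruiz.
Castillo, Kowalski and Tanaka are each a Collar holder, so the next rule applies.
Among Castillo, Kowalski and Tanaka, alphabetically by surname: Castillo before Kowalski before Tanaka.
Order: Sato, Amari, Ruiz, Varga, Castillo, Kowalski, Tanaka.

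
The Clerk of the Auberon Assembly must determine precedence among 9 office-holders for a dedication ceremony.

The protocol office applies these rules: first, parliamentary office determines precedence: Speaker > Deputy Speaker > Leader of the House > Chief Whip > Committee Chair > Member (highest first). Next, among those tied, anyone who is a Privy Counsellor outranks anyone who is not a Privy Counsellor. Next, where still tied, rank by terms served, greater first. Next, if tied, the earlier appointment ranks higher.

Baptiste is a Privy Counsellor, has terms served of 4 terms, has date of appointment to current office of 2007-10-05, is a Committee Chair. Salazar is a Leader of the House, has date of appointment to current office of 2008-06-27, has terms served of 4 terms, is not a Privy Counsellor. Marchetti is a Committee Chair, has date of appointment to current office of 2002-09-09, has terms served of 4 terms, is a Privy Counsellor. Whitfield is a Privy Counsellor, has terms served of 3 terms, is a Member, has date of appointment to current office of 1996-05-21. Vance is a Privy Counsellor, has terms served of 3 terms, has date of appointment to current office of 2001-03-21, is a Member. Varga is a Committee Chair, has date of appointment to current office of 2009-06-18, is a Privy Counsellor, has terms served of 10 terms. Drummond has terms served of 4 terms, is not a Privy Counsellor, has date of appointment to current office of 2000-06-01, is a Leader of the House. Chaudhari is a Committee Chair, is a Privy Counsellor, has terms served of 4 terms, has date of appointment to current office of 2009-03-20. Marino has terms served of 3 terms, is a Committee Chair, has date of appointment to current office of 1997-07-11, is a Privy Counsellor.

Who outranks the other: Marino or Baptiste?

Baptiste

By parliamentary office: Drummond and Salazar (Leader of the House); then Varga, Marchetti, Baptiste, Chaudhari and Marino (Committee Chair); then Whitfield and Vance (Member).
Drummond and Salazar are each not a Privy Counsellor, so the next rule applies.
Drummond and Salazar both have terms served 4 terms, so the next rule applies.
Among Drummond and Salazar, by date of appointment to current office (earlier first): Drummond (2000-06-01) before Salazar (2008-06-27).
Varga, Marchetti, Baptiste, Chaudhari and Marino are each a Privy Counsellor, so the next rule applies.
Among Varga, Marchetti, Baptiste, Chaudhari and Marino, by terms served (higher first): Varga (10 terms) before Marchetti, Baptiste and Chaudhari (4 terms) before Marino (3 terms).
Among Marchetti, Baptiste and Chaudhari, by date of appointment to current office (earlier first): Marchetti (2002-09-09) before Baptiste (2007-10-05) before Chaudhari (2009-03-20).
Whitfield and Vance are each a Privy Counsellor, so the next rule applies.
Whitfield and Vance both have terms served 3 terms, so the next rule applies.
Among Whitfield and Vance, by date of appointment to current office (earlier first): Whitfield (1996-05-21) before Vance (2001-03-21).
So Baptiste takes precedence.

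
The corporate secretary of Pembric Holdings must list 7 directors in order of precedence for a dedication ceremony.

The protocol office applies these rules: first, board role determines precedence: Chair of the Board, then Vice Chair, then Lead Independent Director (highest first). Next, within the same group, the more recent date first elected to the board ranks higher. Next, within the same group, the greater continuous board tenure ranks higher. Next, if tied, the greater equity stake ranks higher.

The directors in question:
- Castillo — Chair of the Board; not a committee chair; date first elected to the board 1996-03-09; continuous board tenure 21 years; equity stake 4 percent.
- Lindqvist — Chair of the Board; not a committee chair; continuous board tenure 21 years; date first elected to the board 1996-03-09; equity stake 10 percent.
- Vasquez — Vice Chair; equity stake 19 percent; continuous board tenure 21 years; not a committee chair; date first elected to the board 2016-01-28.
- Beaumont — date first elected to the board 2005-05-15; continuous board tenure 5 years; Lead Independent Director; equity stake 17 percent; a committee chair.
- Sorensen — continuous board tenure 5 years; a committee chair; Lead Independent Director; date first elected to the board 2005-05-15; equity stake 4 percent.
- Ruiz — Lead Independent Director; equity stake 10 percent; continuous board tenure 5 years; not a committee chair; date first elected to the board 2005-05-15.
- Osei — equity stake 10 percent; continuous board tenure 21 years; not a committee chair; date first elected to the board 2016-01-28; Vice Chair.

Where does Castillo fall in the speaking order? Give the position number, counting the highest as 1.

By board role: Lindqvist and Castillo (Chair of the Board); then Vasquez and Osei (Vice Chair); then Beaumont, Ruiz and Sorensen (Lead Independent Director).
Lindqvist and Castillo both have date first elected to the board 1996-03-09, so the next rule applies.
Lindqvist and Castillo both have continuous board tenure 21 years, so the next rule applies.
Among Lindqvist and Castillo, by equity stake (higher first): Lindqvist (10 percent) before Castillo (4 percent).
Vasquez and Osei both have date first elected to the board 2016-01-28, so the next rule applies.
Vasquez and Osei both have continuous board tenure 21 years, so the next rule applies.
Among Vasquez and Osei, by equity stake (higher first): Vasquez (19 percent) before Osei (10 percent).
Beaumont, Ruiz and Sorensen all have date first elected to the board 2005-05-15, so the next rule applies.
Beaumont, Ruiz and Sorensen all have continuous board tenure 5 years, so the next rule applies.
Among Beaumont, Ruiz and Sorensen, by equity stake (higher first): Beaumont (17 percent) before Ruiz (10 percent) before Sorensen (4 percent).
Order: Lindqvist, Castillo, Vasquez, Osei, Beaumont, Ruiz, Sorensen. So position 2.

2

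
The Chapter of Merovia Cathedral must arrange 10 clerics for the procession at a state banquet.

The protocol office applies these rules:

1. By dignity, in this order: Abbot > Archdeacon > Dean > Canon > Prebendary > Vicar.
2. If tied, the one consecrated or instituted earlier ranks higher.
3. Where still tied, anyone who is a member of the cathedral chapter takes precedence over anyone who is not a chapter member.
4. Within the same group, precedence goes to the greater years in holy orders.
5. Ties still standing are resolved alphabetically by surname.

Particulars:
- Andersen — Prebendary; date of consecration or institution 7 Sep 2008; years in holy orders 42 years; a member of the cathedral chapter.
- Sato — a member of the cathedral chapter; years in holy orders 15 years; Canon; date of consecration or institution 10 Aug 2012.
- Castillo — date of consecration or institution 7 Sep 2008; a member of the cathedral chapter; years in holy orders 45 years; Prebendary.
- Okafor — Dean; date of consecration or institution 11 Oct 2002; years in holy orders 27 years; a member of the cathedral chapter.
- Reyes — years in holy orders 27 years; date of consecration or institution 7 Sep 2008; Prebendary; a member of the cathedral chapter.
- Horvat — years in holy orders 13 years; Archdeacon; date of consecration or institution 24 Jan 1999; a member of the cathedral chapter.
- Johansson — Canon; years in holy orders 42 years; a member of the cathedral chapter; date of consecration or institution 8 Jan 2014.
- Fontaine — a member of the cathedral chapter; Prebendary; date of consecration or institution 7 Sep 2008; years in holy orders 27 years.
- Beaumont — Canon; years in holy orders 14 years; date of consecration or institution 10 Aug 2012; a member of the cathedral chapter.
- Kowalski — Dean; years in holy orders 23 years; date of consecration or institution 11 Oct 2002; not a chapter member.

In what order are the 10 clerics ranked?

Horvat, Okafor, Kowalski, Sato, Beaumont, Johansson, Castillo, Andersen, Fontaine, Reyes

By dignity: Horvat (Archdeacon); then Okafor and Kowalski (Dean); then Sato, Beaumont and Johansson (Canon); then Castillo, Andersen, Fontaine and Reyes (Prebendary).
Okafor and Kowalski both have date of consecration or institution 11 Oct 2002, so the next rule applies.
Among Okafor and Kowalski, a member of the cathedral chapter before not a chapter member: Okafor (a member of the cathedral chapter) before Kowalski (not a chapter member).
Among Sato, Beaumont and Johansson, by date of consecration or institution (earlier first): Sato and Beaumont (10 Aug 2012) before Johansson (8 Jan 2014).
Sato and Beaumont are each a member of the cathedral chapter, so the next rule applies.
Among Sato and Beaumont, by years in holy orders (higher first): Sato (15 years) before Beaumont (14 years).
Castillo, Andersen, Fontaine and Reyes all have date of consecration or institution 7 Sep 2008, so the next rule applies.
Castillo, Andersen, Fontaine and Reyes are each a member of the cathedral chapter, so the next rule applies.
Among Castillo, Andersen, Fontaine and Reyes, by years in holy orders (higher first): Castillo (45 years) before Andersen (42 years) before Fontaine and Reyes (27 years).
Among Fontaine and Reyes, alphabetically by surname: Fontaine before Reyes.
Full order: Horvat, Okafor, Kowalski, Sato, Beaumont, Johansson, Castillo, Andersen, Fontaine, Reyes.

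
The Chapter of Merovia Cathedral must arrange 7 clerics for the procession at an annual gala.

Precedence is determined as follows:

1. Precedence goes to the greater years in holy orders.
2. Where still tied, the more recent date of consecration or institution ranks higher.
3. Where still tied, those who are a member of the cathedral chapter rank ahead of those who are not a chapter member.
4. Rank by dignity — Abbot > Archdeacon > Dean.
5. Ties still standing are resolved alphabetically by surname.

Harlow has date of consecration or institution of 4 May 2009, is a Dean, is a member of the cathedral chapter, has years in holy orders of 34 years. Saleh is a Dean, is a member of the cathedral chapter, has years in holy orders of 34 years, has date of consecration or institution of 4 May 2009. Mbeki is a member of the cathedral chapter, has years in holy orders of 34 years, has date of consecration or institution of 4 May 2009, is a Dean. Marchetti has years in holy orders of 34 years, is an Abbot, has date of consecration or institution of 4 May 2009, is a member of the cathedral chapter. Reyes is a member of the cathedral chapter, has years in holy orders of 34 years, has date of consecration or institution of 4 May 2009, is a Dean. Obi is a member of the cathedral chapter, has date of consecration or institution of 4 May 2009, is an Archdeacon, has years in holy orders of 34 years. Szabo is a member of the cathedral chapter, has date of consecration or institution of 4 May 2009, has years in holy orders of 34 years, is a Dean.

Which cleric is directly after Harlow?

By years in holy orders (higher first): Marchetti, Obi, Harlow, Mbeki, Reyes, Saleh and Szabo (each 34 years).
Marchetti, Obi, Harlow, Mbeki, Reyes, Saleh and Szabo all have date of consecration or institution 4 May 2009, so the next rule applies.
Marchetti, Obi, Harlow, Mbeki, Reyes, Saleh and Szabo are each a member of the cathedral chapter, so the next rule applies.
Among Marchetti, Obi, Harlow, Mbeki, Reyes, Saleh and Szabo, by dignity: Marchetti (Abbot) before Obi (Archdeacon) before Harlow, Mbeki, Reyes, Saleh and Szabo (Dean).
Among Harlow, Mbeki, Reyes, Saleh and Szabo, alphabetically by surname: Harlow before Mbeki before Reyes before Saleh before Szabo.
Order: Marchetti, Obi, Harlow, Mbeki, Reyes, Saleh, Szabo.

Mbeki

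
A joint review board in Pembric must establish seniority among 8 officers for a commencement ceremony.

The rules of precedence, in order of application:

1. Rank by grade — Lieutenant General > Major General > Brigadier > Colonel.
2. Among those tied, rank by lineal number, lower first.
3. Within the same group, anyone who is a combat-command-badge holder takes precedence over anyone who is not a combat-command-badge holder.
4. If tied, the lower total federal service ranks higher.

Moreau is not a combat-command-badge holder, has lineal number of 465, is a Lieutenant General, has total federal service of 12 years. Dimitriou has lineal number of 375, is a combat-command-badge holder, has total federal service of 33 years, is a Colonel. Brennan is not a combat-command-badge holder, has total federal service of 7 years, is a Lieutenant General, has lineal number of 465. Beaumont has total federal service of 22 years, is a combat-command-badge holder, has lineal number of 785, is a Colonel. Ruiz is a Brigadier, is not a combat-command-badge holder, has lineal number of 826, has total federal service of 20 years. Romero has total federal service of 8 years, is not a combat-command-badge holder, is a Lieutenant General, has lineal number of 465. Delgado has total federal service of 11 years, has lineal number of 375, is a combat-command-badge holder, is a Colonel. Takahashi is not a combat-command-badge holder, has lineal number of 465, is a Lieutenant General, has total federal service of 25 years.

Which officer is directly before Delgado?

Ruiz

By grade: Brennan, Romero, Moreau and Takahashi (Lieutenant General); then Ruiz (Brigadier); then Delgado, Dimitriou and Beaumont (Colonel).
Brennan, Romero, Moreau and Takahashi all have lineal number 465, so the next rule applies.
Brennan, Romero, Moreau and Takahashi are each not a combat-command-badge holder, so the next rule applies.
Among Brennan, Romero, Moreau and Takahashi, by total federal service (lower first): Brennan (7 years) before Romero (8 years) before Moreau (12 years) before Takahashi (25 years).
Among Delgado, Dimitriou and Beaumont, by lineal number (lower first): Delgado and Dimitriou (375) before Beaumont (785).
Delgado and Dimitriou are each a combat-command-badge holder, so the next rule applies.
Among Delgado and Dimitriou, by total federal service (lower first): Delgado (11 years) before Dimitriou (33 years).
Order: Brennan, Romero, Moreau, Takahashi, Ruiz, Delgado, Dimitriou, Beaumont.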